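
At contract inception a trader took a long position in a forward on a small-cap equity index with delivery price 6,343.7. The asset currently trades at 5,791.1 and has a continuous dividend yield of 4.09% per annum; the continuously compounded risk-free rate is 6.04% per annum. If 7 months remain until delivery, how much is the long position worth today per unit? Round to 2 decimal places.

-469.51

Current fair forward for the remaining 7 months: F = S·e^((r − q)·T), (r − q) = 0.0604 − 0.0409 = 0.0195
F = 5791.1 · e^(0.0195 × 7/12) = 5791.1 × 1.01143994 = 5857.3498
Value of long forward = (F − K)·e^(−rT) = (5857.3498 − 6343.7) · e^(−0.0604·7/12)
= -486.3502 × 0.96538013 = -469.51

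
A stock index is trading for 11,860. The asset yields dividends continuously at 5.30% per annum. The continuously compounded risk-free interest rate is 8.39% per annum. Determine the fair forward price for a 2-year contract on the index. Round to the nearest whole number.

F = S·e^((r − q)T) = 11860 · e^((0.0839 − 0.0530) × 2)
= 11860 · e^0.061800 = 11860 × 1.063750
F = 12,616

12,616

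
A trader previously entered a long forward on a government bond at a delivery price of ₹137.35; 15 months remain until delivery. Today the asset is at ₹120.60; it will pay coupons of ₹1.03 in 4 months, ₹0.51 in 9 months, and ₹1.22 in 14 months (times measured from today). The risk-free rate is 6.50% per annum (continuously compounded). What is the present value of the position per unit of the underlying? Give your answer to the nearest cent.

PV(remaining coupons) I = 1.03·e^(−0.0650·4/12) + 0.51·e^(−0.0650·9/12) + 1.22·e^(−0.0650·14/12) = 2.6246
Current forward F = (S − I)·e^(rT) = (120.60 − 2.6246)·e^(0.0650·15/12) = 117.9754 × 1.084642 = 127.9611
Value (long) = (F − K)·e^(−rT) = (127.9611 − 137.35) × 0.921963 = -8.6562
Value = -₹8.66

-₹8.66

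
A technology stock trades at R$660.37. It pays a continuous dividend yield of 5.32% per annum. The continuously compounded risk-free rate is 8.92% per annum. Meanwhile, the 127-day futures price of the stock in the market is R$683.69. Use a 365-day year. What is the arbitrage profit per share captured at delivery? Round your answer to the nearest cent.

R$15.00 per share

Fair futures: F* = S·e^(carry·T), with carry = (r − q) = 0.0892 − 0.0532 = 0.0360
F* = 660.37 · e^(0.0360 × 127/365) = 660.37 · e^0.012526 = 660.37 × 1.012605 = R$668.6940
Market R$683.69 > fair R$668.6940: forward overpriced → cash-and-carry (buy spot, short the forward).
At maturity, profit = |F_mkt − F*| = |683.69 − 668.6940| = R$15.00 per share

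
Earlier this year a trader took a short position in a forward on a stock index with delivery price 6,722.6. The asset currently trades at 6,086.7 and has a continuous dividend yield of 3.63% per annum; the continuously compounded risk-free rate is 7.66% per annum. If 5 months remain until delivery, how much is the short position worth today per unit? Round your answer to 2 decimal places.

516.09

Current fair forward for the remaining 5 months: F = S·e^((r − q)·T), (r − q) = 0.0766 − 0.0363 = 0.0403
F = 6086.7 · e^(0.0403 × 5/12) = 6086.7 × 1.01693344 = 6189.7688
Value of long forward = (F − K)·e^(−rT) = (6189.7688 − 6722.6) · e^(−0.0766·5/12)
= -532.8312 × 0.96858729 = -516.09
Short position value = −(long value) = 516.09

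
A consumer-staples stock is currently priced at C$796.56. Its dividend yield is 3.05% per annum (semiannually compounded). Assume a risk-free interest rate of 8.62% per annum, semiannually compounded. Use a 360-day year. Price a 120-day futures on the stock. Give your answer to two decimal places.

C$811.06

F = S · (1+r/2)^(2T) / (1+q/2)^(2T)
= 796.56 × 1.028531 / 1.010141 = 796.56 × 1.018205
F = C$811.06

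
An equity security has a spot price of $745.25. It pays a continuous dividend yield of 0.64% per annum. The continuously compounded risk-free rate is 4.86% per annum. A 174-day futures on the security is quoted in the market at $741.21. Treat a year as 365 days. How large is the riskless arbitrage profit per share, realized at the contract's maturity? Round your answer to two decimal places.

$19.18 per share

Fair futures: F* = S·e^(carry·T), with carry = (r − q) = 0.0486 − 0.0064 = 0.0422
F* = 745.25 · e^(0.0422 × 174/365) = 745.25 · e^0.020117 = 745.25 × 1.020321 = $760.3942
Market $741.21 < fair $760.3942: forward underpriced → reverse cash-and-carry (short spot, go long the forward).
At maturity, profit = |F_mkt − F*| = |741.21 − 760.3942| = $19.18 per share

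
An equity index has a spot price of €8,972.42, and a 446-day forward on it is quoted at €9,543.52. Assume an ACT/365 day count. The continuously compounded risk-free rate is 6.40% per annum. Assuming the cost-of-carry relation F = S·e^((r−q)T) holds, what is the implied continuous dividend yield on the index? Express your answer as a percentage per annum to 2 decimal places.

From F = S·e^((r−q)T): (r − q) = ln(F/S)/T
ln(9543.52/8972.42) = ln(1.063651) = 0.061707
(r − q) = 0.061707 / (446/365) = 0.050500
q = r − ln(F/S)/T = 0.0640 − 0.050500 = 0.013500
q = 1.35%

1.35%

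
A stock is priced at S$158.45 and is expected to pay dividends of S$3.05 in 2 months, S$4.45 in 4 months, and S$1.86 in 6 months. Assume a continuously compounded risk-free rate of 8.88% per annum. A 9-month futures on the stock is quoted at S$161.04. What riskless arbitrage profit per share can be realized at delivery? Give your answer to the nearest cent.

PV(dividends) I = 3.05·e^(−0.0888·2/12) + 4.45·e^(−0.0888·4/12) + 1.86·e^(−0.0888·6/12) = 9.1046
Fair futures F* = (S − I)·e^(rT) = (158.45 − 9.1046)·e^0.066600 = 149.3454 × 1.068868 = 159.6305
Market S$161.04 > fair 159.6305: forward overpriced → cash-and-carry (borrow at r, buy the stock and collect the dividends, short the forward).
Profit at T = |F_mkt − F*| = |161.04 − 159.6305| = S$1.41 per share

S$1.41 per share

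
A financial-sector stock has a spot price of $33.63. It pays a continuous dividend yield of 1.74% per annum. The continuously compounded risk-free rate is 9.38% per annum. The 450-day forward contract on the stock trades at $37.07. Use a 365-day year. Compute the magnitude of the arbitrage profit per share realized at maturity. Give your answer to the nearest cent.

Fair forward: F* = S·e^(carry·T), with carry = (r − q) = 0.0938 − 0.0174 = 0.0764
F* = 33.63 · e^(0.0764 × 450/365) = 33.63 · e^0.094192 = 33.63 × 1.098771 = $36.9517
Market $37.07 > fair $36.9517: forward overpriced → cash-and-carry (buy spot, short the forward).
At maturity, profit = |F_mkt − F*| = |37.07 − 36.9517| = $0.12 per share

$0.12 per share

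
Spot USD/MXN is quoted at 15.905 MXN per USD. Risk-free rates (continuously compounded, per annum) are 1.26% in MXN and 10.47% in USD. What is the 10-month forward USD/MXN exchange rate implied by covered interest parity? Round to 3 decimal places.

F = S·e^((r_MXN − r_USD)T) = 15.905 · e^((0.0126 − 0.1047) × 10/12)
= 15.905 · e^-0.076750 = 15.905 × 0.926121
F = 14.730 MXN per USD

14.730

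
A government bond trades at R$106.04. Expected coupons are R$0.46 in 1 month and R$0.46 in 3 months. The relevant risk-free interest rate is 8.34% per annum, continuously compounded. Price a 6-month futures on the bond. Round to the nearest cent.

R$109.61

PV(coupons) I = 0.46·e^(−0.0834·1/12) + 0.46·e^(−0.0834·3/12)
I = 0.4568 + 0.4505 = 0.9073
F = (S − I)·e^(rT) = (106.04 − 0.9073) · e^(0.0834·6/12)
= 105.1327 · e^0.041700 = 105.1327 × 1.042582 = R$109.61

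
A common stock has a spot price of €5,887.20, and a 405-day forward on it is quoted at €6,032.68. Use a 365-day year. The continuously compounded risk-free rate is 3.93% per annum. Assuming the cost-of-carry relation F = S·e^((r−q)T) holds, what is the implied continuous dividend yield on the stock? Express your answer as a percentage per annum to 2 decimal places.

From F = S·e^((r−q)T): (r − q) = ln(F/S)/T
ln(6032.68/5887.20) = ln(1.024711) = 0.024411
(r − q) = 0.024411 / (405/365) = 0.022000
q = r − ln(F/S)/T = 0.0393 − 0.022000 = 0.017300
q = 1.73%

1.73%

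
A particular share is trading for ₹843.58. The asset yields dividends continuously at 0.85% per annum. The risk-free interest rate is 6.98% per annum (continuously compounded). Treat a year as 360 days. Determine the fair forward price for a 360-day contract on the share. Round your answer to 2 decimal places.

F = S·e^((r − q)T) = 843.58 · e^((0.0698 − 0.0085) × 360/360)
= 843.58 · e^0.061300 = 843.58 × 1.063218
F = ₹896.91

₹896.91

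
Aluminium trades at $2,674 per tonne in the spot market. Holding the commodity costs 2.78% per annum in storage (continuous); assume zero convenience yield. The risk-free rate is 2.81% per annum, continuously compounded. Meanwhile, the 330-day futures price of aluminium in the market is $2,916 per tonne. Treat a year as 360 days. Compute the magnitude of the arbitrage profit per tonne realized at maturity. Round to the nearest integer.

Fair futures: F* = S·e^(carry·T), with carry = (r + u) = 0.0281 + 0.0278 = 0.0559
F* = 2674 · e^(0.0559 × 330/360) = 2674 · e^0.051242 = 2674 × 1.052578 = $2814.5936
Market $2916 > fair $2814.5936: forward overpriced → cash-and-carry (buy spot, short the forward).
At maturity, profit = |F_mkt − F*| = |2916 − 2814.5936| = $101 per tonne

$101 per tonne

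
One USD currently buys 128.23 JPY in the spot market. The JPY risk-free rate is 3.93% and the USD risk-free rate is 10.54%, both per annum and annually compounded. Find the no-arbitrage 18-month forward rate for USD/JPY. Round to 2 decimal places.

By covered interest parity, F = S · (1+r_JPY)^T / (1+r_USD)^T
= 128.23 × 1.059525 / 1.162196 = 128.23 × 0.911658
F = 116.90 JPY per USD

116.90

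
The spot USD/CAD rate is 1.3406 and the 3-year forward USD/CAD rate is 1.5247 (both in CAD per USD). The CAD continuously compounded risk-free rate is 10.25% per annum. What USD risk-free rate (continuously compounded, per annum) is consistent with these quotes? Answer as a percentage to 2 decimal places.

5.96%

F = S·e^((r_CAD − r_USD)T) ⇒ r_USD = r_CAD − ln(F/S)/T
ln(1.5247/1.3406) = 0.128680; /(3) = 0.042893
r_USD = 0.1025 − 0.042893 = 0.059607
r_USD = 5.96%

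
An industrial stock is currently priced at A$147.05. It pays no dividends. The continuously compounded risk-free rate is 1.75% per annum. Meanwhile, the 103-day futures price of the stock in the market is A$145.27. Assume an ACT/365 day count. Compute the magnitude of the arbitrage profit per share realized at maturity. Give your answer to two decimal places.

Fair futures: F* = S·e^(carry·T), with carry = r = 0.0175
F* = 147.05 · e^(0.0175 × 103/365) = 147.05 · e^0.004938 = 147.05 × 1.004950 = A$147.7779
Market A$145.27 < fair A$147.7779: forward underpriced → reverse cash-and-carry (short spot, go long the forward).
At maturity, profit = |F_mkt − F*| = |145.27 − 147.7779| = A$2.51 per share

A$2.51 per share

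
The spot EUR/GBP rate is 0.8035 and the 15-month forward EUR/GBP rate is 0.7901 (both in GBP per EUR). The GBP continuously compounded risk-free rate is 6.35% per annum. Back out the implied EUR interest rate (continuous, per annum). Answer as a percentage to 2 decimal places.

7.70%

F = S·e^((r_GBP − r_EUR)T) ⇒ r_EUR = r_GBP − ln(F/S)/T
ln(0.7901/0.8035) = -0.016818; /(15/12) = -0.013454
r_EUR = 0.0635 + 0.013454 = 0.076954
r_EUR = 7.70%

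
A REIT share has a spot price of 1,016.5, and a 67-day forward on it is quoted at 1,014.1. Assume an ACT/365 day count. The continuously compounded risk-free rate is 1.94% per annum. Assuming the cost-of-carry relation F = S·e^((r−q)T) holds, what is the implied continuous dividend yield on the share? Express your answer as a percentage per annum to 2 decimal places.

From F = S·e^((r−q)T): (r − q) = ln(F/S)/T
ln(1014.1/1016.5) = ln(0.997639) = -0.002364
(r − q) = -0.002364 / (67/365) = -0.012879
q = r − ln(F/S)/T = 0.0194 + 0.012879 = 0.032279
q = 3.23%

3.23%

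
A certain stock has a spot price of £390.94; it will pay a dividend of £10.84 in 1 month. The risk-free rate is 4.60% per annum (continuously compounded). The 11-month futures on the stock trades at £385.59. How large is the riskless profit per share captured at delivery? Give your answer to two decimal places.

PV(dividends) I = 10.84·e^(−0.0460·1/12) = 10.7985
Fair futures F* = (S − I)·e^(rT) = (390.94 − 10.7985)·e^0.042167 = 380.1415 × 1.043069 = 396.5138
Market £385.59 < fair 396.5138: forward underpriced → reverse cash-and-carry (short the stock, invest proceeds at r, pay the dividends, go long the forward).
Profit at T = |F_mkt − F*| = |385.59 − 396.5138| = £10.92 per share

£10.92 per share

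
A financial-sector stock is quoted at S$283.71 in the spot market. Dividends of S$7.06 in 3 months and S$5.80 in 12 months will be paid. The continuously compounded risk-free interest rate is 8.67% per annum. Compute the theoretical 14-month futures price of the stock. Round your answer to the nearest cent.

PV(dividends) I = 7.06·e^(−0.0867·3/12) + 5.80·e^(−0.0867·12/12)
I = 6.9086 + 5.3183 = 12.2269
F = (S − I)·e^(rT) = (283.71 − 12.2269) · e^(0.0867·14/12)
= 271.4831 · e^0.101150 = 271.4831 × 1.106443 = S$300.38

S$300.38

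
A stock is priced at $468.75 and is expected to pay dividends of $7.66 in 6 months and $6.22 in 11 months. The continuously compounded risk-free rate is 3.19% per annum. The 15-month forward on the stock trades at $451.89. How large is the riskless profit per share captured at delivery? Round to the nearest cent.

$21.80 per share

PV(dividends) I = 7.66·e^(−0.0319·6/12) + 6.22·e^(−0.0319·11/12) = 13.5795
Fair forward F* = (S − I)·e^(rT) = (468.75 − 13.5795)·e^0.039875 = 455.1705 × 1.040681 = 473.6873
Market $451.89 < fair 473.6873: forward underpriced → reverse cash-and-carry (short the stock, invest proceeds at r, pay the dividends, go long the forward).
Profit at T = |F_mkt − F*| = |451.89 − 473.6873| = $21.80 per share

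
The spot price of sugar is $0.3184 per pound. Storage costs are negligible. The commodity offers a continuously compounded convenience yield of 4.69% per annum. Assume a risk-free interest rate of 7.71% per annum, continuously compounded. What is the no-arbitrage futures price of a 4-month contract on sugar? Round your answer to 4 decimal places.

$0.3216 per pound

Net carry = r + u − y = 0.0771 + 0.0000 − 0.0469 = 0.0302
F = S·e^((r+u−y)T) = 0.3184 · e^(0.0302 × 4/12) = 0.3184 · e^0.010067
= 0.3184 × 1.010118 = $0.3216 per pound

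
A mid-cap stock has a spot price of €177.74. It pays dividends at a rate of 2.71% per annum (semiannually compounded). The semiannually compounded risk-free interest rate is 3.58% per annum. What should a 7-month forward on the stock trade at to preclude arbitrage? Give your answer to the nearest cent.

€178.63

F = S · (1+r/2)^(2T) / (1+q/2)^(2T)
= 177.74 × 1.020914 / 1.015826 = 177.74 × 1.005009
F = €178.63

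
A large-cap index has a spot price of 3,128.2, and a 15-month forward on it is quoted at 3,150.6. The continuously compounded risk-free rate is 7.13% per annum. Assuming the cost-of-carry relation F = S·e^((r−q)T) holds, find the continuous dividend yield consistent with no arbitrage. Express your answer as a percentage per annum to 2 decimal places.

From F = S·e^((r−q)T): (r − q) = ln(F/S)/T
ln(3150.6/3128.2) = ln(1.007161) = 0.007135
(r − q) = 0.007135 / (15/12) = 0.005708
q = r − ln(F/S)/T = 0.0713 − 0.005708 = 0.065592
q = 6.56%

6.56%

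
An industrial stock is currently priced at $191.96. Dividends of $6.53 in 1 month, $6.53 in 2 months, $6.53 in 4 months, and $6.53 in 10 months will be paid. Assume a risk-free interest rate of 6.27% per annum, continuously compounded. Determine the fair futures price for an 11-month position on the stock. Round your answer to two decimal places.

PV(dividends) I = 6.53·e^(−0.0627·1/12) + 6.53·e^(−0.0627·2/12) + 6.53·e^(−0.0627·4/12) + 6.53·e^(−0.0627·10/12)
I = 6.4960 + 6.4621 + 6.3949 + 6.1976 = 25.5506
F = (S − I)·e^(rT) = (191.96 − 25.5506) · e^(0.0627·11/12)
= 166.4094 · e^0.057475 = 166.4094 × 1.059159 = $176.25

$176.25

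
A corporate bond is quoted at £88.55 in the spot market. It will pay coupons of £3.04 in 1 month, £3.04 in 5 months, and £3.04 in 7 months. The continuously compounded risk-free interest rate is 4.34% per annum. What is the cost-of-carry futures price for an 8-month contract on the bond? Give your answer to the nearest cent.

£81.91

PV(coupons) I = 3.04·e^(−0.0434·1/12) + 3.04·e^(−0.0434·5/12) + 3.04·e^(−0.0434·7/12)
I = 3.0290 + 2.9855 + 2.9640 = 8.9785
F = (S − I)·e^(rT) = (88.55 − 8.9785) · e^(0.0434·8/12)
= 79.5715 · e^0.028933 = 79.5715 × 1.029356 = £81.91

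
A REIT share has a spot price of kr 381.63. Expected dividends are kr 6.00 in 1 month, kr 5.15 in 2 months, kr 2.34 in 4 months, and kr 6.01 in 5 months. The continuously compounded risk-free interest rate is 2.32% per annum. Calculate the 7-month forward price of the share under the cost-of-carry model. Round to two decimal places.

PV(dividends) I = 6.00·e^(−0.0232·1/12) + 5.15·e^(−0.0232·2/12) + 2.34·e^(−0.0232·4/12) + 6.01·e^(−0.0232·5/12)
I = 5.9884 + 5.1301 + 2.3220 + 5.9522 = 19.3927
F = (S − I)·e^(rT) = (381.63 − 19.3927) · e^(0.0232·7/12)
= 362.2373 · e^0.013533 = 362.2373 × 1.013625 = kr 367.17

kr 367.17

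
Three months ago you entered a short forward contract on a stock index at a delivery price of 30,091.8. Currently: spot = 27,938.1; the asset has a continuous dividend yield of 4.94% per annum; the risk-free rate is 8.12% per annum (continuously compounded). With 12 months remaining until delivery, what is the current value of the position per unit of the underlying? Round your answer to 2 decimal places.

Current fair forward for the remaining 12 months: F = S·e^((r − q)·T), (r − q) = 0.0812 − 0.0494 = 0.0318
F = 27938.1 · e^(0.0318 × 12/12) = 27938.1 × 1.03231102 = 28840.8085
Value of long forward = (F − K)·e^(−rT) = (28840.8085 − 30091.8) · e^(−0.0812·12/12)
= -1250.9915 × 0.92200927 = -1153.43
Short position value = −(long value) = 1153.43

1153.43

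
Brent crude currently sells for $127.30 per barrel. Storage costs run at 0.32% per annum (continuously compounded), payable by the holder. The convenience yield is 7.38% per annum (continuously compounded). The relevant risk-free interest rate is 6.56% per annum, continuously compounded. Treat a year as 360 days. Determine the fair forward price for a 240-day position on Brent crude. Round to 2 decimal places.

Net carry = r + u − y = 0.0656 + 0.0032 − 0.0738 = -0.0050
F = S·e^((r+u−y)T) = 127.30 · e^(-0.0050 × 240/360) = 127.30 · e^-0.003333
= 127.30 × 0.996673 = $126.88 per barrel

$126.88 per barrel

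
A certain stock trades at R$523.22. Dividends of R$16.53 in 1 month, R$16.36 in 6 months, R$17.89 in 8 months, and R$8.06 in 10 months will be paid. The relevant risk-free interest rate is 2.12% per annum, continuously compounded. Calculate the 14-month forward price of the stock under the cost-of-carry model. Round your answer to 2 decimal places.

PV(dividends) I = 16.53·e^(−0.0212·1/12) + 16.36·e^(−0.0212·6/12) + 17.89·e^(−0.0212·8/12) + 8.06·e^(−0.0212·10/12)
I = 16.5008 + 16.1875 + 17.6389 + 7.9189 = 58.2461
F = (S − I)·e^(rT) = (523.22 − 58.2461) · e^(0.0212·14/12)
= 464.9739 · e^0.024733 = 464.9739 × 1.025041 = R$476.62

R$476.62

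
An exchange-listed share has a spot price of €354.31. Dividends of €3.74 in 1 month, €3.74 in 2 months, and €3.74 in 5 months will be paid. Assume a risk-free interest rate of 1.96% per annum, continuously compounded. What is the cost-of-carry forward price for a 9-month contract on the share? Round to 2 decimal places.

PV(dividends) I = 3.74·e^(−0.0196·1/12) + 3.74·e^(−0.0196·2/12) + 3.74·e^(−0.0196·5/12)
I = 3.7339 + 3.7278 + 3.7096 = 11.1713
F = (S − I)·e^(rT) = (354.31 − 11.1713) · e^(0.0196·9/12)
= 343.1387 · e^0.014700 = 343.1387 × 1.014809 = €348.22

€348.22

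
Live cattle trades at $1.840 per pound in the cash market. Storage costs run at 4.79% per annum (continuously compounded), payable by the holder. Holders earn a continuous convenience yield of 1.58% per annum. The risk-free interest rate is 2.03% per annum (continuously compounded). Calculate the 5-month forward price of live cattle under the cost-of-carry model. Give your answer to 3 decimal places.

Net carry = r + u − y = 0.0203 + 0.0479 − 0.0158 = 0.0524
F = S·e^((r+u−y)T) = 1.840 · e^(0.0524 × 5/12) = 1.840 · e^0.021833
= 1.840 × 1.022073 = $1.881 per pound

$1.881 per pound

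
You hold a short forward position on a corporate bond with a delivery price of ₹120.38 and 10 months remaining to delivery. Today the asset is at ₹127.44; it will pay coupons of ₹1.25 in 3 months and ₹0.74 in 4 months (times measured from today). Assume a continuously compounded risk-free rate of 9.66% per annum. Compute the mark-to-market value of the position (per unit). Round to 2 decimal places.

-₹14.43

PV(remaining coupons) I = 1.25·e^(−0.0966·3/12) + 0.74·e^(−0.0966·4/12) = 1.9367
Current forward F = (S − I)·e^(rT) = (127.44 − 1.9367)·e^(0.0966·10/12) = 125.5033 × 1.083829 = 136.0241
Value (long) = (F − K)·e^(−rT) = (136.0241 − 120.38) × 0.922655 = 14.4341
Short position value = −(long value) = -₹14.43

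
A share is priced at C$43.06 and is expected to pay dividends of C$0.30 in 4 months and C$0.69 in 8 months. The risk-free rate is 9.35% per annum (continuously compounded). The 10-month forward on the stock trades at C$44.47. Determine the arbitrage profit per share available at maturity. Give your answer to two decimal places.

PV(dividends) I = 0.30·e^(−0.0935·4/12) + 0.69·e^(−0.0935·8/12) = 0.9391
Fair forward F* = (S − I)·e^(rT) = (43.06 − 0.9391)·e^0.077917 = 42.1209 × 1.081033 = 45.5341
Market C$44.47 < fair 45.5341: forward underpriced → reverse cash-and-carry (short the stock, invest proceeds at r, pay the dividends, go long the forward).
Profit at T = |F_mkt − F*| = |44.47 − 45.5341| = C$1.06 per share

C$1.06 per share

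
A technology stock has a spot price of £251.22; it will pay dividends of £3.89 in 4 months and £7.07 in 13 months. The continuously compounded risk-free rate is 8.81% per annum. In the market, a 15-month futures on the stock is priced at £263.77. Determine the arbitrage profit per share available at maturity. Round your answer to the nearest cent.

PV(dividends) I = 3.89·e^(−0.0881·4/12) + 7.07·e^(−0.0881·13/12) = 10.2039
Fair futures F* = (S − I)·e^(rT) = (251.22 − 10.2039)·e^0.110125 = 241.0161 × 1.116418 = 269.0747
Market £263.77 < fair 269.0747: forward underpriced → reverse cash-and-carry (short the stock, invest proceeds at r, pay the dividends, go long the forward).
Profit at T = |F_mkt − F*| = |263.77 − 269.0747| = £5.30 per share

£5.30 per share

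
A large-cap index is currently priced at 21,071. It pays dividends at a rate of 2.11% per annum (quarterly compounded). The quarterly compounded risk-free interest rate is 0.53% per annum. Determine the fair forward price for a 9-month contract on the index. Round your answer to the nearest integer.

20,824

F = S · (1+r/4)^(4T) / (1+q/4)^(4T)
= 21071 × 1.003980 / 1.015909 = 21071 × 0.988258
F = 20,824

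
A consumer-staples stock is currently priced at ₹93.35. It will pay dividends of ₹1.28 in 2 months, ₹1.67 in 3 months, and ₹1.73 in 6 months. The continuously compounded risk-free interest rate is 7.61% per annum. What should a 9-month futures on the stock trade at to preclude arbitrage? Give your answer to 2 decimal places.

₹94.00

PV(dividends) I = 1.28·e^(−0.0761·2/12) + 1.67·e^(−0.0761·3/12) + 1.73·e^(−0.0761·6/12)
I = 1.2639 + 1.6385 + 1.6654 = 4.5678
F = (S − I)·e^(rT) = (93.35 − 4.5678) · e^(0.0761·9/12)
= 88.7822 · e^0.057075 = 88.7822 × 1.058735 = ₹94.00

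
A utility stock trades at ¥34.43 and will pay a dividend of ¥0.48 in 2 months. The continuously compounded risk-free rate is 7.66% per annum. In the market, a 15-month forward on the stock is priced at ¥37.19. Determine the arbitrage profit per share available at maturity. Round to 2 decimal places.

PV(dividends) I = 0.48·e^(−0.0766·2/12) = 0.4739
Fair forward F* = (S − I)·e^(rT) = (34.43 − 0.4739)·e^0.095750 = 33.9561 × 1.100484 = 37.3681
Market ¥37.19 < fair 37.3681: forward underpriced → reverse cash-and-carry (short the stock, invest proceeds at r, pay the dividends, go long the forward).
Profit at T = |F_mkt − F*| = |37.19 − 37.3681| = ¥0.18 per share

¥0.18 per share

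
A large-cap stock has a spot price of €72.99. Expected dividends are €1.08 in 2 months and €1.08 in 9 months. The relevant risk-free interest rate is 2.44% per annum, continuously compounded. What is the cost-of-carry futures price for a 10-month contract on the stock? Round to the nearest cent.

PV(dividends) I = 1.08·e^(−0.0244·2/12) + 1.08·e^(−0.0244·9/12)
I = 1.0756 + 1.0604 = 2.1360
F = (S − I)·e^(rT) = (72.99 − 2.1360) · e^(0.0244·10/12)
= 70.8540 · e^0.020333 = 70.8540 × 1.020541 = €72.31

€72.31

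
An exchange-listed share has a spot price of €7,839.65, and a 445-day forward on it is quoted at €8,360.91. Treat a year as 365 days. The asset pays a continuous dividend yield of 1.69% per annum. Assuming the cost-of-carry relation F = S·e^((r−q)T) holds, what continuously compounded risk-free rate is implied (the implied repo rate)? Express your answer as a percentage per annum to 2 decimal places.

6.97%

From F = S·e^((r−q)T): (r − q) = ln(F/S)/T
ln(8360.91/7839.65) = ln(1.066490) = 0.064373
(r − q) = 0.064373 / (445/365) = 0.052800
r = ln(F/S)/T + q = 0.052800 + 0.0169 = 0.069700
r = 6.97%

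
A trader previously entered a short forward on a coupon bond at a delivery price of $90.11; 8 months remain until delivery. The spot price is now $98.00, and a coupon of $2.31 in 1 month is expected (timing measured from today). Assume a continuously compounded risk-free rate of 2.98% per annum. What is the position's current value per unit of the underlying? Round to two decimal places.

PV(remaining coupons) I = 2.31·e^(−0.0298·1/12) = 2.3043
Current forward F = (S − I)·e^(rT) = (98.00 − 2.3043)·e^(0.0298·8/12) = 95.6957 × 1.020065 = 97.6158
Value (long) = (F − K)·e^(−rT) = (97.6158 − 90.11) × 0.980329 = 7.3582
Short position value = −(long value) = -$7.36

-$7.36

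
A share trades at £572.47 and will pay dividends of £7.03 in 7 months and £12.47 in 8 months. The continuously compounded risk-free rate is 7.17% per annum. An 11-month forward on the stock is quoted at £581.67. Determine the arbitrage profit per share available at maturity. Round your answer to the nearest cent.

£9.79 per share

PV(dividends) I = 7.03·e^(−0.0717·7/12) + 12.47·e^(−0.0717·8/12) = 18.6300
Fair forward F* = (S − I)·e^(rT) = (572.47 − 18.6300)·e^0.065725 = 553.8400 × 1.067933 = 591.4640
Market £581.67 < fair 591.4640: forward underpriced → reverse cash-and-carry (short the stock, invest proceeds at r, pay the dividends, go long the forward).
Profit at T = |F_mkt − F*| = |581.67 − 591.4640| = £9.79 per share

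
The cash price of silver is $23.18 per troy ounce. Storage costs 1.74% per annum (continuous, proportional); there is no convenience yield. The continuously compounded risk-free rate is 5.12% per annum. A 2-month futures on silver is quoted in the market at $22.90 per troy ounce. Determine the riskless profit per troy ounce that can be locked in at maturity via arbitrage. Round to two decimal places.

$0.55 per troy ounce

Fair futures: F* = S·e^(carry·T), with carry = (r + u) = 0.0512 + 0.0174 = 0.0686
F* = 23.18 · e^(0.0686 × 2/12) = 23.18 · e^0.011433 = 23.18 × 1.011499 = $23.4465
Market $22.90 < fair $23.4465: forward underpriced → reverse cash-and-carry (short spot, go long the forward).
At maturity, profit = |F_mkt − F*| = |22.90 − 23.4465| = $0.55 per troy ounce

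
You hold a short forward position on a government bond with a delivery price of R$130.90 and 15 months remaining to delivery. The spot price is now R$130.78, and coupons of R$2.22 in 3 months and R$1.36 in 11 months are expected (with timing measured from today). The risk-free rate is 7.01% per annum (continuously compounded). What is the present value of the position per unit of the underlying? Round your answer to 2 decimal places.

-R$7.41

PV(remaining coupons) I = 2.22·e^(−0.0701·3/12) + 1.36·e^(−0.0701·11/12) = 3.4568
Current forward F = (S − I)·e^(rT) = (130.78 − 3.4568)·e^(0.0701·15/12) = 127.3232 × 1.091579 = 138.9833
Value (long) = (F − K)·e^(−rT) = (138.9833 − 130.90) × 0.916104 = 7.4051
Short position value = −(long value) = -R$7.41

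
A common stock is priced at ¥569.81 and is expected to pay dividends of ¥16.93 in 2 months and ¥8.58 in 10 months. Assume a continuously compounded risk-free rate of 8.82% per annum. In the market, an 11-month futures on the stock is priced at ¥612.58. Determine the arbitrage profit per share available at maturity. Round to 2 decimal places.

¥21.52 per share

PV(dividends) I = 16.93·e^(−0.0882·2/12) + 8.58·e^(−0.0882·10/12) = 24.6549
Fair futures F* = (S − I)·e^(rT) = (569.81 − 24.6549)·e^0.080850 = 545.1551 × 1.084208 = 591.0615
Market ¥612.58 > fair 591.0615: forward overpriced → cash-and-carry (borrow at r, buy the stock and collect the dividends, short the forward).
Profit at T = |F_mkt − F*| = |612.58 − 591.0615| = ¥21.52 per share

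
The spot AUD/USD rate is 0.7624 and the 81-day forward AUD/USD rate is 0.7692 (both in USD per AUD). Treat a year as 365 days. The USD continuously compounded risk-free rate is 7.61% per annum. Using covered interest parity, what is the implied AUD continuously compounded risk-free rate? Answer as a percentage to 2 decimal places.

3.61%

F = S·e^((r_USD − r_AUD)T) ⇒ r_AUD = r_USD − ln(F/S)/T
ln(0.7692/0.7624) = 0.008880; /(81/365) = 0.040015
r_AUD = 0.0761 − 0.040015 = 0.036085
r_AUD = 3.61%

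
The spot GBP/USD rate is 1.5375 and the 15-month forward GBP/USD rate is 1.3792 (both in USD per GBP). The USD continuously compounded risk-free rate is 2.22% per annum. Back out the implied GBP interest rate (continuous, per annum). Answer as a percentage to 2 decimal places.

10.91%

F = S·e^((r_USD − r_GBP)T) ⇒ r_GBP = r_USD − ln(F/S)/T
ln(1.3792/1.5375) = -0.108654; /(15/12) = -0.086923
r_GBP = 0.0222 + 0.086923 = 0.109123
r_GBP = 10.91%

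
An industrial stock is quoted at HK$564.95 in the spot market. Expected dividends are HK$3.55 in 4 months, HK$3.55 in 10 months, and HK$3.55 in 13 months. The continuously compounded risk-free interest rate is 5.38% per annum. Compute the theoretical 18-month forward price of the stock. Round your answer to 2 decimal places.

HK$601.34

PV(dividends) I = 3.55·e^(−0.0538·4/12) + 3.55·e^(−0.0538·10/12) + 3.55·e^(−0.0538·13/12)
I = 3.4869 + 3.3944 + 3.3490 = 10.2303
F = (S − I)·e^(rT) = (564.95 − 10.2303) · e^(0.0538·18/12)
= 554.7197 · e^0.080700 = 554.7197 × 1.084046 = HK$601.34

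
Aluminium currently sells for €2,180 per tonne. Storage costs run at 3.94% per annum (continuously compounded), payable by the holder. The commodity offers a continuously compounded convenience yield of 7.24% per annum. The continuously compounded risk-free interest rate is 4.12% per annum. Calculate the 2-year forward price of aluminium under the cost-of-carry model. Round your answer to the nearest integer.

€2,216 per tonne

Net carry = r + u − y = 0.0412 + 0.0394 − 0.0724 = 0.0082
F = S·e^((r+u−y)T) = 2180 · e^(0.0082 × 2) = 2180 · e^0.016400
= 2180 × 1.016535 = €2,216 per tonne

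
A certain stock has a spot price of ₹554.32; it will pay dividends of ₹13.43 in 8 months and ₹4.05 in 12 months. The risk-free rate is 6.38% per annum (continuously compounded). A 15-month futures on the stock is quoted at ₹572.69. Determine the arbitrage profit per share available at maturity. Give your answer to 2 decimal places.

₹9.59 per share

PV(dividends) I = 13.43·e^(−0.0638·8/12) + 4.05·e^(−0.0638·12/12) = 16.6704
Fair futures F* = (S − I)·e^(rT) = (554.32 − 16.6704)·e^0.079750 = 537.6496 × 1.083016 = 582.2831
Market ₹572.69 < fair 582.2831: forward underpriced → reverse cash-and-carry (short the stock, invest proceeds at r, pay the dividends, go long the forward).
Profit at T = |F_mkt − F*| = |572.69 − 582.2831| = ₹9.59 per share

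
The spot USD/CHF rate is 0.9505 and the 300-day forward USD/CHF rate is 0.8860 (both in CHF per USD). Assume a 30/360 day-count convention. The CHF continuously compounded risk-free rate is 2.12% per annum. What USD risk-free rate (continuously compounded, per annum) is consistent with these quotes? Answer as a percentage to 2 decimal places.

F = S·e^((r_CHF − r_USD)T) ⇒ r_USD = r_CHF − ln(F/S)/T
ln(0.8860/0.9505) = -0.070271; /(300/360) = -0.084325
r_USD = 0.0212 + 0.084325 = 0.105525
r_USD = 10.55%

10.55%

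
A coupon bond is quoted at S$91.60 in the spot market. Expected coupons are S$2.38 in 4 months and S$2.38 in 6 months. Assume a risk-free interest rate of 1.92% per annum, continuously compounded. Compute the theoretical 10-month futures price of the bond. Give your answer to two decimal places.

S$88.28

PV(coupons) I = 2.38·e^(−0.0192·4/12) + 2.38·e^(−0.0192·6/12)
I = 2.3648 + 2.3573 = 4.7221
F = (S − I)·e^(rT) = (91.60 − 4.7221) · e^(0.0192·10/12)
= 86.8779 · e^0.016000 = 86.8779 × 1.016129 = S$88.28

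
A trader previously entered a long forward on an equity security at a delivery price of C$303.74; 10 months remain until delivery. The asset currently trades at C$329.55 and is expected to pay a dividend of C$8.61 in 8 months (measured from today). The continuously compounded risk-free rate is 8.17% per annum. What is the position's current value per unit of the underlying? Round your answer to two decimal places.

C$37.65

PV(remaining dividends) I = 8.61·e^(−0.0817·8/12) = 8.1536
Current forward F = (S − I)·e^(rT) = (329.55 − 8.1536)·e^(0.0817·10/12) = 321.3964 × 1.070455 = 344.0404
Value (long) = (F − K)·e^(−rT) = (344.0404 − 303.74) × 0.934183 = 37.6479
Value = C$37.65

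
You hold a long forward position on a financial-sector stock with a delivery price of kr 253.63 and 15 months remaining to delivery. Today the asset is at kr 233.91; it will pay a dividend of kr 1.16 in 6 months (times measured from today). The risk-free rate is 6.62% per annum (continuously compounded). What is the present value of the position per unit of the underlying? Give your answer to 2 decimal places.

-kr 0.70

PV(remaining dividends) I = 1.16·e^(−0.0662·6/12) = 1.1222
Current forward F = (S − I)·e^(rT) = (233.91 − 1.1222)·e^(0.0662·15/12) = 232.7878 × 1.086270 = 252.8704
Value (long) = (F − K)·e^(−rT) = (252.8704 − 253.63) × 0.920581 = -0.6993
Value = -kr 0.70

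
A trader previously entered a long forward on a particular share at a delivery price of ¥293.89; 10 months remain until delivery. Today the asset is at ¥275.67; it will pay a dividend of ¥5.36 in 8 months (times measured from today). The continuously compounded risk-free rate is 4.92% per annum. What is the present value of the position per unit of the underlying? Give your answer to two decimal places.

-¥11.60

PV(remaining dividends) I = 5.36·e^(−0.0492·8/12) = 5.1870
Current forward F = (S − I)·e^(rT) = (275.67 − 5.1870)·e^(0.0492·10/12) = 270.4830 × 1.041852 = 281.8033
Value (long) = (F − K)·e^(−rT) = (281.8033 − 293.89) × 0.959829 = -11.6012
Value = -¥11.60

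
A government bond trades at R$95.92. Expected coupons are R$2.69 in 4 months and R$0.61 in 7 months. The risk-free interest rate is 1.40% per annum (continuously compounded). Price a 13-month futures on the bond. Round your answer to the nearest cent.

PV(coupons) I = 2.69·e^(−0.0140·4/12) + 0.61·e^(−0.0140·7/12)
I = 2.6775 + 0.6050 = 3.2825
F = (S − I)·e^(rT) = (95.92 − 3.2825) · e^(0.0140·13/12)
= 92.6375 · e^0.015167 = 92.6375 × 1.015283 = R$94.05

R$94.05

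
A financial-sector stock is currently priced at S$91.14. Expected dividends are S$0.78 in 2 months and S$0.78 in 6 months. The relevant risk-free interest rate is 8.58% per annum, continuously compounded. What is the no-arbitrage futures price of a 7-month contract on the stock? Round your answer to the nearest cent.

S$94.22

PV(dividends) I = 0.78·e^(−0.0858·2/12) + 0.78·e^(−0.0858·6/12)
I = 0.7689 + 0.7472 = 1.5161
F = (S − I)·e^(rT) = (91.14 − 1.5161) · e^(0.0858·7/12)
= 89.6239 · e^0.050050 = 89.6239 × 1.051324 = S$94.22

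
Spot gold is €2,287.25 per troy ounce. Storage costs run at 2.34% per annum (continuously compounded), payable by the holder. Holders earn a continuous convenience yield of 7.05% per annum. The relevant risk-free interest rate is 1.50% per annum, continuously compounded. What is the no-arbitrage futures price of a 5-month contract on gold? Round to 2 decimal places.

Net carry = r + u − y = 0.0150 + 0.0234 − 0.0705 = -0.0321
F = S·e^((r+u−y)T) = 2287.25 · e^(-0.0321 × 5/12) = 2287.25 · e^-0.01337500
= 2287.25 × 0.98671405 = €2,256.86 per troy ounce

€2,256.86 per troy ounce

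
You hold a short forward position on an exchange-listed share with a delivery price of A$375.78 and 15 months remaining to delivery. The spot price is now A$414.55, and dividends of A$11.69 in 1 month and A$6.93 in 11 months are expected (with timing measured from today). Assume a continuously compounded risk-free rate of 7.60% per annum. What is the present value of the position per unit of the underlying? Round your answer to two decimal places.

PV(remaining dividends) I = 11.69·e^(−0.0760·1/12) + 6.93·e^(−0.0760·11/12) = 18.0798
Current forward F = (S − I)·e^(rT) = (414.55 − 18.0798)·e^(0.0760·15/12) = 396.4702 × 1.099659 = 435.9820
Value (long) = (F − K)·e^(−rT) = (435.9820 − 375.78) × 0.909373 = 54.7461
Short position value = −(long value) = -A$54.75

-A$54.75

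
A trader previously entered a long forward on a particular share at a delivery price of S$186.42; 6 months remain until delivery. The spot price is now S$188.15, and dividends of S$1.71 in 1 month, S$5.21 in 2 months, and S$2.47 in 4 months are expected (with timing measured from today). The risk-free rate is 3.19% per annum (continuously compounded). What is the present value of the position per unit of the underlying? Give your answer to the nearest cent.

-S$4.65

PV(remaining dividends) I = 1.71·e^(−0.0319·1/12) + 5.21·e^(−0.0319·2/12) + 2.47·e^(−0.0319·4/12) = 9.3317
Current forward F = (S − I)·e^(rT) = (188.15 − 9.3317)·e^(0.0319·6/12) = 178.8183 × 1.016078 = 181.6933
Value (long) = (F − K)·e^(−rT) = (181.6933 − 186.42) × 0.984177 = -4.6519
Value = -S$4.65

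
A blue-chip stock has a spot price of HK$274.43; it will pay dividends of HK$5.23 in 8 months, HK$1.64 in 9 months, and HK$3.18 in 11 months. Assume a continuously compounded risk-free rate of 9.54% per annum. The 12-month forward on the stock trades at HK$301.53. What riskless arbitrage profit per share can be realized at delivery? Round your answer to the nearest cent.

PV(dividends) I = 5.23·e^(−0.0954·8/12) + 1.64·e^(−0.0954·9/12) + 3.18·e^(−0.0954·11/12) = 9.3482
Fair forward F* = (S − I)·e^(rT) = (274.43 − 9.3482)·e^0.095400 = 265.0818 × 1.100099 = 291.6162
Market HK$301.53 > fair 291.6162: forward overpriced → cash-and-carry (borrow at r, buy the stock and collect the dividends, short the forward).
Profit at T = |F_mkt − F*| = |301.53 − 291.6162| = HK$9.91 per share

HK$9.91 per share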